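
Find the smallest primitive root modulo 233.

φ(233) = 233 − 1 = 232 = 2^3 · 29.
Test candidates g = 2, 3, … against the prime factors q ∈ {2, 29} of φ(233): g is a generator iff g^(232/q) ≢ 1 for every such q.
g = 2: 2^116 ≡ 1 — hits 1, so not a primitive root.
g = 3: 3^116 ≡ 232; 3^8 ≡ 37 — none is 1, so 3 is a primitive root.
So 3 is the smallest generator of (Z/233Z)^×.

3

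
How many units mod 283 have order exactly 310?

φ(283) = 283 − 1 = 282 = 2 · 3 · 47.
Since (Z/283Z)^× is cyclic of order 282, the number of elements of order d is φ(d) when d | 282 and 0 otherwise.
Here 282 is not a multiple of 310, so there are no elements of order 310.

0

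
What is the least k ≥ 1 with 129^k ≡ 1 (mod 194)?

48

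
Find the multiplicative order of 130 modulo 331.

ord(130) | φ(331) = 331 − 1 = 330 = 2 · 3 · 5 · 11.
Divisors of 330: 1, 2, 3, 5, 6, 10, 11, 15, 22, 30, 33, 55, 66, 110, 165, 330.
Test each divisor d:
130^1 ≡ 130
130^2 ≡ 19
130^3 ≡ 153
130^5 ≡ 259
130^6 ≡ 239
130^10 ≡ 219
130^11 ≡ 4
130^15 ≡ 120
130^22 ≡ 16
130^30 ≡ 167
130^33 ≡ 64
130^55 ≡ 31
130^66 ≡ 124
130^110 ≡ 299
130^165 ≡ 1
Hence ord(130) = 165.

165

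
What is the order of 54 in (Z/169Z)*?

156

The order of 54 must divide φ(169) = φ(13^2) = 13·(13−1) = 156 = 2^2 · 3 · 13.
Divisors of 156: 1, 2, 3, 4, 6, 12, 13, 26, 39, 52, 78, 156.
Check 54^d mod 169 for each divisor in increasing order:
54^1 ≡ 54
54^2 ≡ 43
54^3 ≡ 125
54^4 ≡ 159
54^6 ≡ 77
54^12 ≡ 14
54^13 ≡ 80
54^26 ≡ 147
54^39 ≡ 99
54^52 ≡ 146
54^78 ≡ 168
54^156 ≡ 1
So ord_169(54) = 156.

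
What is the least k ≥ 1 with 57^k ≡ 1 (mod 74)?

36

Since 57 ∈ (Z/74Z)^×, its order divides φ(74) = φ(2)·φ(37) = 1·36 = 36 = 2^2 · 3^2.
Divisors of 36: 1, 2, 3, 4, 6, 9, 12, 18, 36.
Check 57^d mod 74 for each divisor in increasing order:
57^1 ≡ 57 (mod 74)
57^2 ≡ 67 (mod 74)
57^3 ≡ 45 (mod 74)
57^4 ≡ 49 (mod 74)
57^6 ≡ 27 (mod 74)
57^9 ≡ 31 (mod 74)
57^12 ≡ 63 (mod 74)
57^18 ≡ 73 (mod 74)
57^36 ≡ 1 (mod 74) ✓
So ord_74(57) = 36.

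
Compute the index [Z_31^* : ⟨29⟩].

The order of 29 must divide φ(31) = 31 − 1 = 30 = 2 · 3 · 5.
Divisors of 30: 1, 2, 3, 5, 6, 10, 15, 30.
Compute 29^d (mod 31) for the divisors d until we hit 1:
29^1 ≡ 29 (mod 31)
29^2 ≡ 4 (mod 31)
29^3 ≡ 23 (mod 31)
29^5 ≡ 30 (mod 31)
29^6 ≡ 2 (mod 31)
29^10 ≡ 1 (mod 31) ✓
The order of 29 is 10, so the subgroup it generates has 10 elements.
[(Z/31Z)^× : ⟨29⟩] = 30/10 = 3.

3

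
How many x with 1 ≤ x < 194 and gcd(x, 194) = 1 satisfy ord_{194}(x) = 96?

32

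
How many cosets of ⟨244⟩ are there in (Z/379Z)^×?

ord(244) | φ(379) = 379 − 1 = 378 = 2 · 3^3 · 7.
Divisors of 378: 1, 2, 3, 6, 7, 9, 14, 18, 21, 27, 42, 54, 63, 126, 189, 378.
Check 244^d mod 379 for each divisor in increasing order:
244^1 ≡ 244 (mod 379)
244^2 ≡ 33 (mod 379)
244^3 ≡ 93 (mod 379)
244^6 ≡ 311 (mod 379)
244^7 ≡ 84 (mod 379)
244^9 ≡ 119 (mod 379)
244^14 ≡ 234 (mod 379)
244^18 ≡ 138 (mod 379)
244^21 ≡ 327 (mod 379)
244^27 ≡ 125 (mod 379)
244^42 ≡ 51 (mod 379)
244^54 ≡ 86 (mod 379)
244^63 ≡ 1 (mod 379) ✓
Thus |⟨244⟩| = ord(244) = 63.
Index = |(Z/379Z)^×| / |⟨244⟩| = 378 / 63 = 6.

6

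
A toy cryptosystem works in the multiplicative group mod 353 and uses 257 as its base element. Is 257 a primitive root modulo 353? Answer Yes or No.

Yes

φ(353) = 353 − 1 = 352 = 2^5 · 11.
An element g generates (Z/353Z)^× iff g^(352/q) ≢ 1 (mod 353) for each prime q ∈ {2, 11}.
257^176 ≡ 352 (mod 353)  [q = 2: ≢ 1 ✓]
257^32 ≡ 22 (mod 353)  [q = 11: ≢ 1 ✓]
All checks pass, so 257 has order 352 and is a primitive root modulo 353.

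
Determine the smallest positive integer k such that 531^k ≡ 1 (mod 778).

97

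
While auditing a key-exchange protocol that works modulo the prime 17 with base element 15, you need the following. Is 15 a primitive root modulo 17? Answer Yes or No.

φ(17) = 17 − 1 = 16 = 2^4.
Test 15^(16/q) mod 17 for each prime factor q of 16:
15^8 ≡ 1 (mod 17)  [q = 2: ≡ 1 ✗]
Since 15^8 ≡ 1, the order of 15 divides 8 < 16, so 15 is not a primitive root.

No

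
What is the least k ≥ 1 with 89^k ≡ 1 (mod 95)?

18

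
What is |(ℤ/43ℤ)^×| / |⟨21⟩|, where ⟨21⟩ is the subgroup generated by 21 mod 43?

6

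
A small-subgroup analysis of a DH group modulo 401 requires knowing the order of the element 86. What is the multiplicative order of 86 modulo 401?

50

ord(86) | φ(401) = 401 − 1 = 400 = 2^4 · 5^2.
Divisors of 400: 1, 2, 4, 5, 8, 10, 16, 20, 25, 40, 50, 80, 100, 200, 400.
Compute 86^d (mod 401) for the divisors d until we hit 1:
86^1 ≡ 86 (mod 401)
86^2 ≡ 178 (mod 401)
86^4 ≡ 5 (mod 401)
86^5 ≡ 29 (mod 401)
86^8 ≡ 25 (mod 401)
86^10 ≡ 39 (mod 401)
86^16 ≡ 224 (mod 401)
86^20 ≡ 318 (mod 401)
86^25 ≡ 400 (mod 401)
86^40 ≡ 72 (mod 401)
86^50 ≡ 1 (mod 401) ✓
Hence ord(86) = 50.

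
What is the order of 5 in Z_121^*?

The order of 5 must divide φ(121) = φ(11^2) = 11·(11−1) = 110 = 2 · 5 · 11.
Divisors of 110: 1, 2, 5, 10, 11, 22, 55, 110.
Test each divisor d:
5^1 ≡ 5 (mod 121)
5^2 ≡ 25 (mod 121)
5^5 ≡ 100 (mod 121)
5^10 ≡ 78 (mod 121)
5^11 ≡ 27 (mod 121)
5^22 ≡ 3 (mod 121)
5^55 ≡ 1 (mod 121) ✓
The smallest such exponent is 55, so the order of 5 is 55.

55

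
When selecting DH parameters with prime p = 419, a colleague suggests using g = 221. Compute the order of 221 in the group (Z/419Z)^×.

418

By Lagrange's theorem, ord_419(221) divides φ(419) = 419 − 1 = 418 = 2 · 11 · 19.
Divisors of 418: 1, 2, 11, 19, 22, 38, 209, 418.
Test each divisor d:
221^1 ≡ 221
221^2 ≡ 237
221^11 ≡ 220
221^19 ≡ 317
221^22 ≡ 215
221^38 ≡ 348
221^209 ≡ 418
221^418 ≡ 1
So ord_419(221) = 418.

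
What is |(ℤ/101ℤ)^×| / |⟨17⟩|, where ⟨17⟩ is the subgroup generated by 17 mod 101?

ord(17) | φ(101) = 101 − 1 = 100 = 2^2 · 5^2.
Divisors of 100: 1, 2, 4, 5, 10, 20, 25, 50, 100.
Evaluate successive powers at the divisors of 100:
17^1 ≡ 17
17^2 ≡ 87
17^4 ≡ 95
17^5 ≡ 100
17^10 ≡ 1
The order of 17 is 10, so the subgroup it generates has 10 elements.
[(Z/101Z)^× : ⟨17⟩] = 100/10 = 10.

10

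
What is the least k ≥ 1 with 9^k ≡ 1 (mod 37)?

9

ord(9) | φ(37) = 37 − 1 = 36 = 2^2 · 3^2.
Divisors of 36: 1, 2, 3, 4, 6, 9, 12, 18, 36.
Evaluate successive powers at the divisors of 36:
9^1 ≡ 9 (mod 37)
9^2 ≡ 7 (mod 37)
9^3 ≡ 26 (mod 37)
9^4 ≡ 12 (mod 37)
9^6 ≡ 10 (mod 37)
9^9 ≡ 1 (mod 37) ✓
Therefore the multiplicative order of 9 modulo 37 is 9.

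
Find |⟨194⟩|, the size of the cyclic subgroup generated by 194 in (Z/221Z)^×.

The order of 194 must divide φ(221) = φ(13·17) = (13−1)·(17−1) = 12·16 = 192 = 2^6 · 3.
Divisors of 192: 1, 2, 3, 4, 6, 8, 12, 16, 24, 32, 48, 64, 96, 192.
Test each divisor d:
194^1 ≡ 194 (mod 221)
194^2 ≡ 66 (mod 221)
194^3 ≡ 207 (mod 221)
194^4 ≡ 157 (mod 221)
194^6 ≡ 196 (mod 221)
194^8 ≡ 118 (mod 221)
194^12 ≡ 183 (mod 221)
194^16 ≡ 1 (mod 221) ✓
Therefore the multiplicative order of 194 modulo 221 is 16.

16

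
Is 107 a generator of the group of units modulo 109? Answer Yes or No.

φ(109) = 109 − 1 = 108 = 2^2 · 3^3.
An element g generates (Z/109Z)^× iff g^(108/q) ≢ 1 (mod 109) for each prime q ∈ {2, 3}.
107^54 ≡ 108 (mod 109)  [q = 2: ≢ 1 ✓]
107^36 ≡ 1 (mod 109)  [q = 3: ≡ 1 ✗]
107^36 ≡ 1 shows ord(107) | 36, strictly less than φ(109); not a primitive root.

No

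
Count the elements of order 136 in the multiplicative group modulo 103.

φ(103) = 103 − 1 = 102 = 2 · 3 · 17.
In a cyclic group of order 102, there are φ(d) elements of order d for each divisor d of 102, and zero for non-divisors.
Here 102 is not a multiple of 136, so there are no elements of order 136.

0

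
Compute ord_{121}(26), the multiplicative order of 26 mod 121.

ord(26) | φ(121) = φ(11^2) = 11·(11−1) = 110 = 2 · 5 · 11.
Divisors of 110: 1, 2, 5, 10, 11, 22, 55, 110.
Check 26^d mod 121 for each divisor in increasing order:
26^1 ≡ 26 (mod 121)
26^2 ≡ 71 (mod 121)
26^5 ≡ 23 (mod 121)
26^10 ≡ 45 (mod 121)
26^11 ≡ 81 (mod 121)
26^22 ≡ 27 (mod 121)
26^55 ≡ 1 (mod 121) ✓
Therefore the multiplicative order of 26 modulo 121 is 55.

55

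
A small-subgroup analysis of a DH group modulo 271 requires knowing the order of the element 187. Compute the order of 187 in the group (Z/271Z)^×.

Since 187 ∈ (Z/271Z)^×, its order divides φ(271) = 271 − 1 = 270 = 2 · 3^3 · 5.
Divisors of 270: 1, 2, 3, 5, 6, 9, 10, 15, 18, 27, 30, 45, 54, 90, 135, 270.
Test each divisor d:
187^1 ≡ 187 (mod 271)
187^2 ≡ 10 (mod 271)
187^3 ≡ 244 (mod 271)
187^5 ≡ 1 (mod 271) ✓
Therefore the multiplicative order of 187 modulo 271 is 5.

5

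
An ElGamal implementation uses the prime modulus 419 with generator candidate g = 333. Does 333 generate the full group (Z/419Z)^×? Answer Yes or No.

No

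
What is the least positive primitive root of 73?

5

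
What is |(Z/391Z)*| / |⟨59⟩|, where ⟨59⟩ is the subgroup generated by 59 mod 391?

Since 59 ∈ (Z/391Z)^×, its order divides φ(391) = φ(17·23) = (17−1)·(23−1) = 16·22 = 352 = 2^5 · 11.
Divisors of 352: 1, 2, 4, 8, 11, 16, 22, 32, 44, 88, 176, 352.
Test each divisor d:
59^1 ≡ 59 (mod 391)
59^2 ≡ 353 (mod 391)
59^4 ≡ 271 (mod 391)
59^8 ≡ 324 (mod 391)
59^11 ≡ 70 (mod 391)
59^16 ≡ 188 (mod 391)
59^22 ≡ 208 (mod 391)
59^32 ≡ 154 (mod 391)
59^44 ≡ 254 (mod 391)
59^88 ≡ 1 (mod 391) ✓
The order of 59 is 88, so the subgroup it generates has 88 elements.
Index = |(Z/391Z)^×| / |⟨59⟩| = 352 / 88 = 4.

4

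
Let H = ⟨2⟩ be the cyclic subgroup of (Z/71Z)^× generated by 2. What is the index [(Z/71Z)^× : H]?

By Lagrange's theorem, ord_71(2) divides φ(71) = 71 − 1 = 70 = 2 · 5 · 7.
Divisors of 70: 1, 2, 5, 7, 10, 14, 35, 70.
Evaluate successive powers at the divisors of 70:
2^1 ≡ 2 (mod 71)
2^2 ≡ 4 (mod 71)
2^5 ≡ 32 (mod 71)
2^7 ≡ 57 (mod 71)
2^10 ≡ 30 (mod 71)
2^14 ≡ 54 (mod 71)
2^35 ≡ 1 (mod 71) ✓
The order of 2 is 35, so the subgroup it generates has 35 elements.
[(Z/71Z)^× : ⟨2⟩] = 70/35 = 2.

2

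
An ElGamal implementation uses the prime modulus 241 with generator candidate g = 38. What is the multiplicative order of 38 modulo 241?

48

Since 38 ∈ (Z/241Z)^×, its order divides φ(241) = 241 − 1 = 240 = 2^4 · 3 · 5.
Divisors of 240: 1, 2, 3, 4, 5, 6, 8, 10, 12, 15, 16, 20, 24, 30, 40, 48, 60, 80, 120, 240.
Compute 38^d (mod 241) for the divisors d until we hit 1:
38^1 ≡ 38
38^2 ≡ 239
38^3 ≡ 165
38^4 ≡ 4
38^5 ≡ 152
38^6 ≡ 233
38^8 ≡ 16
38^10 ≡ 209
38^12 ≡ 64
38^15 ≡ 197
38^16 ≡ 15
38^20 ≡ 60
38^24 ≡ 240
38^30 ≡ 8
38^40 ≡ 226
38^48 ≡ 1
So ord_241(38) = 48.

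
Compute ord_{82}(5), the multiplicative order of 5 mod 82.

20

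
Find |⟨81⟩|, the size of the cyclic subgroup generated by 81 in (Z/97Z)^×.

12

By Lagrange's theorem, ord_97(81) divides φ(97) = 97 − 1 = 96 = 2^5 · 3.
Divisors of 96: 1, 2, 3, 4, 6, 8, 12, 16, 24, 32, 48, 96.
Compute 81^d (mod 97) for the divisors d until we hit 1:
81^1 ≡ 81 (mod 97)
81^2 ≡ 62 (mod 97)
81^3 ≡ 75 (mod 97)
81^4 ≡ 61 (mod 97)
81^6 ≡ 96 (mod 97)
81^8 ≡ 35 (mod 97)
81^12 ≡ 1 (mod 97) ✓
The smallest such exponent is 12, so the order of 81 is 12.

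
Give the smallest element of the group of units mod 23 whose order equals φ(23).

φ(23) = 23 − 1 = 22 = 2 · 11.
Test candidates g = 2, 3, … against the prime factors q ∈ {2, 11} of φ(23): g is a generator iff g^(22/q) ≢ 1 for every such q.
g = 2: 2^11 ≡ 1 — hits 1, so not a primitive root.
g = 3: 3^11 ≡ 1 — hits 1, so not a primitive root.
g = 4: 4^11 ≡ 1 — hits 1, so not a primitive root.
g = 5: 5^11 ≡ 22; 5^2 ≡ 2 — none is 1, so 5 is a primitive root.
The smallest primitive root modulo 23 is 5.

5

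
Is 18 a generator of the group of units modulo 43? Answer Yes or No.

φ(43) = 43 − 1 = 42 = 2 · 3 · 7.
18 is a primitive root mod 43 iff 18^(φ(43)/q) ≢ 1 for every prime q | φ(43), i.e. q ∈ {2, 3, 7}.
18^21 ≡ 42 (mod 43)  [q = 2: ≢ 1 ✓]
18^14 ≡ 6 (mod 43)  [q = 3: ≢ 1 ✓]
18^6 ≡ 41 (mod 43)  [q = 7: ≢ 1 ✓]
All checks pass, so 18 has order 42 and is a primitive root modulo 43.

Yes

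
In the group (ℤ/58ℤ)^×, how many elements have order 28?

φ(58) = φ(2)·φ(29) = 1·28 = 28 = 2^2 · 7.
Since (Z/58Z)^× is cyclic of order 28, the number of elements of order d is φ(d) when d | 28 and 0 otherwise.
28 = 2^2 · 7 divides 28, and φ(28) = 12.

12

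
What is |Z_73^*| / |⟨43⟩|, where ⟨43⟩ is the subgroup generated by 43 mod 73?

The order of 43 must divide φ(73) = 73 − 1 = 72 = 2^3 · 3^2.
Divisors of 72: 1, 2, 3, 4, 6, 8, 9, 12, 18, 24, 36, 72.
Check 43^d mod 73 for each divisor in increasing order:
43^1 ≡ 43
43^2 ≡ 24
43^3 ≡ 10
43^4 ≡ 65
43^6 ≡ 27
43^8 ≡ 64
43^9 ≡ 51
43^12 ≡ 72
43^18 ≡ 46
43^24 ≡ 1
Thus |⟨43⟩| = ord(43) = 24.
[(Z/73Z)^× : ⟨43⟩] = 72/24 = 3.

3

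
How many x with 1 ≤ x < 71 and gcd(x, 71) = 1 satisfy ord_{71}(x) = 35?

24

φ(71) = 71 − 1 = 70 = 2 · 5 · 7.
Since (Z/71Z)^× is cyclic of order 70, the number of elements of order d is φ(d) when d | 70 and 0 otherwise.
35 = 5 · 7 divides 70, and φ(35) = 24.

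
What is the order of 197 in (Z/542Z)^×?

By Lagrange's theorem, ord_542(197) divides φ(542) = φ(2)·φ(271) = 1·270 = 270 = 2 · 3^3 · 5.
Divisors of 270: 1, 2, 3, 5, 6, 9, 10, 15, 18, 27, 30, 45, 54, 90, 135, 270.
Test each divisor d:
197^1 ≡ 197 (mod 542)
197^2 ≡ 327 (mod 542)
197^3 ≡ 463 (mod 542)
197^5 ≡ 183 (mod 542)
197^6 ≡ 279 (mod 542)
197^9 ≡ 181 (mod 542)
197^10 ≡ 427 (mod 542)
197^15 ≡ 93 (mod 542)
197^18 ≡ 241 (mod 542)
197^27 ≡ 261 (mod 542)
197^30 ≡ 519 (mod 542)
197^45 ≡ 29 (mod 542)
197^54 ≡ 371 (mod 542)
197^90 ≡ 299 (mod 542)
197^135 ≡ 541 (mod 542)
197^270 ≡ 1 (mod 542) ✓
The smallest such exponent is 270, so the order of 197 is 270.

270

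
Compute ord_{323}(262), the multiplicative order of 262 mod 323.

144

By Lagrange's theorem, ord_323(262) divides φ(323) = φ(17·19) = (17−1)·(19−1) = 16·18 = 288 = 2^5 · 3^2.
Divisors of 288: 1, 2, 3, 4, 6, 8, 9, 12, 16, 18, 24, 32, 36, 48, 72, 96, 144, 288.
Evaluate successive powers at the divisors of 288:
262^1 ≡ 262
262^2 ≡ 168
262^3 ≡ 88
262^4 ≡ 123
262^6 ≡ 315
262^8 ≡ 271
262^9 ≡ 265
262^12 ≡ 64
262^16 ≡ 120
262^18 ≡ 134
262^24 ≡ 220
262^32 ≡ 188
262^36 ≡ 191
262^48 ≡ 273
262^72 ≡ 305
262^96 ≡ 239
262^144 ≡ 1
The smallest such exponent is 144, so the order of 262 is 144.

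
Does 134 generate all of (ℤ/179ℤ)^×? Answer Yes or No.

Yes

φ(179) = 179 − 1 = 178 = 2 · 89.
134 is a primitive root mod 179 iff 134^(φ(179)/q) ≢ 1 for every prime q | φ(179), i.e. q ∈ {2, 89}.
134^89 ≡ 178 (mod 179)  [q = 2: ≢ 1 ✓]
134^2 ≡ 56 (mod 179)  [q = 89: ≢ 1 ✓]
None equal 1, so ord_179(134) = 178: 134 is a primitive root.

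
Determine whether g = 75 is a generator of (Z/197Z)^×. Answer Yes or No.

Yes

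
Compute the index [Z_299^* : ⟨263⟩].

4

ord(263) | φ(299) = φ(13·23) = (13−1)·(23−1) = 12·22 = 264 = 2^3 · 3 · 11.
Divisors of 264: 1, 2, 3, 4, 6, 8, 11, 12, 22, 24, 33, 44, 66, 88, 132, 264.
Check 263^d mod 299 for each divisor in increasing order:
263^1 ≡ 263
263^2 ≡ 100
263^3 ≡ 287
263^4 ≡ 133
263^6 ≡ 144
263^8 ≡ 48
263^11 ≡ 22
263^12 ≡ 105
263^22 ≡ 185
263^24 ≡ 261
263^33 ≡ 183
263^44 ≡ 139
263^66 ≡ 1
Thus |⟨263⟩| = ord(263) = 66.
[(Z/299Z)^× : ⟨263⟩] = 264/66 = 4.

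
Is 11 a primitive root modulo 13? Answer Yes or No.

Yes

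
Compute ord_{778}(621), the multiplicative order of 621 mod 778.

Since 621 ∈ (Z/778Z)^×, its order divides φ(778) = φ(2)·φ(389) = 1·388 = 388 = 2^2 · 97.
Divisors of 388: 1, 2, 4, 97, 194, 388.
Test each divisor d:
621^1 ≡ 621 (mod 778)
621^2 ≡ 531 (mod 778)
621^4 ≡ 325 (mod 778)
621^97 ≡ 777 (mod 778)
621^194 ≡ 1 (mod 778) ✓
Therefore the multiplicative order of 621 modulo 778 is 194.

194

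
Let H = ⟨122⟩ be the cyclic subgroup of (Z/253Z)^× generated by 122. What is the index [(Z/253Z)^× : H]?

10

Since 122 ∈ (Z/253Z)^×, its order divides φ(253) = φ(11·23) = (11−1)·(23−1) = 10·22 = 220 = 2^2 · 5 · 11.
Divisors of 220: 1, 2, 4, 5, 10, 11, 20, 22, 44, 55, 110, 220.
Evaluate successive powers at the divisors of 220:
122^1 ≡ 122
122^2 ≡ 210
122^4 ≡ 78
122^5 ≡ 155
122^10 ≡ 243
122^11 ≡ 45
122^20 ≡ 100
122^22 ≡ 1
So ord_253(122) = 22, hence |⟨122⟩| = 22.
The index is φ(253) / ord(122) = 220 / 22 = 10.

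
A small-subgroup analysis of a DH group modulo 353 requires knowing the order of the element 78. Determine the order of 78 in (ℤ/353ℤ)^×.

176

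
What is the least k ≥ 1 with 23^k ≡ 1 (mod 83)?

41

Since 23 ∈ (Z/83Z)^×, its order divides φ(83) = 83 − 1 = 82 = 2 · 41.
Divisors of 82: 1, 2, 41, 82.
Test each divisor d:
23^1 ≡ 23 (mod 83)
23^2 ≡ 31 (mod 83)
23^41 ≡ 1 (mod 83) ✓
Therefore the multiplicative order of 23 modulo 83 is 41.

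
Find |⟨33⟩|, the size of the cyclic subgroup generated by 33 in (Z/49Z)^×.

The order of 33 must divide φ(49) = φ(7^2) = 7·(7−1) = 42 = 2 · 3 · 7.
Divisors of 42: 1, 2, 3, 6, 7, 14, 21, 42.
Check 33^d mod 49 for each divisor in increasing order:
33^1 ≡ 33
33^2 ≡ 11
33^3 ≡ 20
33^6 ≡ 8
33^7 ≡ 19
33^14 ≡ 18
33^21 ≡ 48
33^42 ≡ 1
Therefore the multiplicative order of 33 modulo 49 is 42.

42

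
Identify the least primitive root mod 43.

φ(43) = 43 − 1 = 42 = 2 · 3 · 7.
Test candidates g = 2, 3, … against the prime factors q ∈ {2, 3, 7} of φ(43): g is a generator iff g^(42/q) ≢ 1 for every such q.
g = 2: 2^21 ≡ 42; 2^14 ≡ 1 — hits 1, so not a primitive root.
g = 3: 3^21 ≡ 42; 3^14 ≡ 36; 3^6 ≡ 41 — none is 1, so 3 is a primitive root.
The smallest primitive root modulo 43 is 3.

3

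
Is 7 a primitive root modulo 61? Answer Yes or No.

Yes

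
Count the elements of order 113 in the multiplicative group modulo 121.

φ(121) = φ(11^2) = 11·(11−1) = 110 = 2 · 5 · 11.
In a cyclic group of order 110, there are φ(d) elements of order d for each divisor d of 110, and zero for non-divisors.
Since 113 ∤ 110, the count is 0.

0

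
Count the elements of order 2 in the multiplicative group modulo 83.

φ(83) = 83 − 1 = 82 = 2 · 41.
In a cyclic group of order 82, there are φ(d) elements of order d for each divisor d of 82, and zero for non-divisors.
2 | 82, and φ(2) = 2 − 1 = 1.

1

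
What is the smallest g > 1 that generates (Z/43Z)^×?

3

φ(43) = 43 − 1 = 42 = 2 · 3 · 7.
Test candidates g = 2, 3, … against the prime factors q ∈ {2, 3, 7} of φ(43): g is a generator iff g^(42/q) ≢ 1 for every such q.
g = 2: 2^21 ≡ 42; 2^14 ≡ 1 — hits 1, so not a primitive root.
g = 3: 3^21 ≡ 42; 3^14 ≡ 36; 3^6 ≡ 41 — none is 1, so 3 is a primitive root.
Hence the least primitive root of 43 is 3.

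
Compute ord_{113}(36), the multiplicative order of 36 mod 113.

ord(36) | φ(113) = 113 − 1 = 112 = 2^4 · 7.
Divisors of 112: 1, 2, 4, 7, 8, 14, 16, 28, 56, 112.
Test each divisor d:
36^1 ≡ 36 (mod 113)
36^2 ≡ 53 (mod 113)
36^4 ≡ 97 (mod 113)
36^7 ≡ 95 (mod 113)
36^8 ≡ 30 (mod 113)
36^14 ≡ 98 (mod 113)
36^16 ≡ 109 (mod 113)
36^28 ≡ 112 (mod 113)
36^56 ≡ 1 (mod 113) ✓
So ord_113(36) = 56.

56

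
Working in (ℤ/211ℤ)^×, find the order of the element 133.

210

Since 133 ∈ (Z/211Z)^×, its order divides φ(211) = 211 − 1 = 210 = 2 · 3 · 5 · 7.
Divisors of 210: 1, 2, 3, 5, 6, 7, 10, 14, 15, 21, 30, 35, 42, 70, 105, 210.
Compute 133^d (mod 211) for the divisors d until we hit 1:
133^1 ≡ 133 (mod 211)
133^2 ≡ 176 (mod 211)
133^3 ≡ 198 (mod 211)
133^5 ≡ 33 (mod 211)
133^6 ≡ 169 (mod 211)
133^7 ≡ 111 (mod 211)
133^10 ≡ 34 (mod 211)
133^14 ≡ 83 (mod 211)
133^15 ≡ 67 (mod 211)
133^21 ≡ 140 (mod 211)
133^30 ≡ 58 (mod 211)
133^35 ≡ 15 (mod 211)
133^42 ≡ 188 (mod 211)
133^70 ≡ 14 (mod 211)
133^105 ≡ 210 (mod 211)
133^210 ≡ 1 (mod 211) ✓
Therefore the multiplicative order of 133 modulo 211 is 210.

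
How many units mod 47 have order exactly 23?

φ(47) = 47 − 1 = 46 = 2 · 23.
(Z/47Z)^× is cyclic (|G| = 46); a cyclic group of order m has exactly φ(d) elements of each order d | m, and none otherwise.
23 | 46, and φ(23) = 23 − 1 = 22.

22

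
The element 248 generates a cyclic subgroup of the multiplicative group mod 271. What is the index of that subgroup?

30

Since 248 ∈ (Z/271Z)^×, its order divides φ(271) = 271 − 1 = 270 = 2 · 3^3 · 5.
Divisors of 270: 1, 2, 3, 5, 6, 9, 10, 15, 18, 27, 30, 45, 54, 90, 135, 270.
Check 248^d mod 271 for each divisor in increasing order:
248^1 ≡ 248
248^2 ≡ 258
248^3 ≡ 28
248^5 ≡ 178
248^6 ≡ 242
248^9 ≡ 1
The order of 248 is 9, so the subgroup it generates has 9 elements.
Index = |(Z/271Z)^×| / |⟨248⟩| = 270 / 9 = 30.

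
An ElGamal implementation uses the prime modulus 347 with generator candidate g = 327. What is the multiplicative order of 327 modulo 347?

173

ord(327) | φ(347) = 347 − 1 = 346 = 2 · 173.
Divisors of 346: 1, 2, 173, 346.
Test each divisor d:
327^1 ≡ 327
327^2 ≡ 53
327^173 ≡ 1
Therefore the multiplicative order of 327 modulo 347 is 173.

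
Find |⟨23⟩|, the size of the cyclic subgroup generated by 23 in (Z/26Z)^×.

ord(23) | φ(26) = φ(2)·φ(13) = 1·12 = 12 = 2^2 · 3.
Divisors of 12: 1, 2, 3, 4, 6, 12.
Check 23^d mod 26 for each divisor in increasing order:
23^1 ≡ 23 (mod 26)
23^2 ≡ 9 (mod 26)
23^3 ≡ 25 (mod 26)
23^4 ≡ 3 (mod 26)
23^6 ≡ 1 (mod 26) ✓
Therefore the multiplicative order of 23 modulo 26 is 6.

6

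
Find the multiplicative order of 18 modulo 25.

Since 18 ∈ (Z/25Z)^×, its order divides φ(25) = φ(5^2) = 5·(5−1) = 20 = 2^2 · 5.
Divisors of 20: 1, 2, 4, 5, 10, 20.
Test each divisor d:
18^1 ≡ 18 (mod 25)
18^2 ≡ 24 (mod 25)
18^4 ≡ 1 (mod 25) ✓
Therefore the multiplicative order of 18 modulo 25 is 4.

4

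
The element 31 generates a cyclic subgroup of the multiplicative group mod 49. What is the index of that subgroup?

7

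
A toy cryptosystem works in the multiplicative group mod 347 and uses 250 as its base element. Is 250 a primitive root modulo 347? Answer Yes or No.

No

φ(347) = 347 − 1 = 346 = 2 · 173.
An element g generates (Z/347Z)^× iff g^(346/q) ≢ 1 (mod 347) for each prime q ∈ {2, 173}.
250^173 ≡ 1 (mod 347)  [q = 2: ≡ 1 ✗]
250^2 ≡ 40 (mod 347)  [q = 173: ≢ 1 ✓]
Since 250^173 ≡ 1, the order of 250 divides 173 < 346, so 250 is not a primitive root.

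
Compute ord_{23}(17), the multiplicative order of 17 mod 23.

ord(17) | φ(23) = 23 − 1 = 22 = 2 · 11.
Divisors of 22: 1, 2, 11, 22.
Compute 17^d (mod 23) for the divisors d until we hit 1:
17^1 ≡ 17
17^2 ≡ 13
17^11 ≡ 22
17^22 ≡ 1
The smallest such exponent is 22, so the order of 17 is 22.

22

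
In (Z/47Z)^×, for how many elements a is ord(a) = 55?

0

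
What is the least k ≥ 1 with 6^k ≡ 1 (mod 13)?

12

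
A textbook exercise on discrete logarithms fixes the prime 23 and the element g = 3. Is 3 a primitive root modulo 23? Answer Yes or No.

φ(23) = 23 − 1 = 22 = 2 · 11.
An element g generates (Z/23Z)^× iff g^(22/q) ≢ 1 (mod 23) for each prime q ∈ {2, 11}.
3^11 ≡ 1 (mod 23)  [q = 2: ≡ 1 ✗]
3^2 ≡ 9 (mod 23)  [q = 11: ≢ 1 ✓]
3^11 ≡ 1 shows ord(3) | 11, strictly less than φ(23); not a primitive root.

No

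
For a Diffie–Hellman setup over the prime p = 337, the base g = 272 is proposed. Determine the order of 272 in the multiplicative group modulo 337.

48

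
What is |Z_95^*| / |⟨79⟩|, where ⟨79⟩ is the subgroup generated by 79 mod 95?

4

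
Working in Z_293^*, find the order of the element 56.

73

By Lagrange's theorem, ord_293(56) divides φ(293) = 293 − 1 = 292 = 2^2 · 73.
Divisors of 292: 1, 2, 4, 73, 146, 292.
Check 56^d mod 293 for each divisor in increasing order:
56^1 ≡ 56
56^2 ≡ 206
56^4 ≡ 244
56^73 ≡ 1
Therefore the multiplicative order of 56 modulo 293 is 73.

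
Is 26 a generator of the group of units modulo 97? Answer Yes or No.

Yes

φ(97) = 97 − 1 = 96 = 2^5 · 3.
It suffices to check that the order of 26 is not a proper divisor of 96: compute 26^(96/q) for q ∈ {2, 3}.
26^48 ≡ 96 (mod 97)  [q = 2: ≢ 1 ✓]
26^32 ≡ 61 (mod 97)  [q = 3: ≢ 1 ✓]
Every test exponent gives a nontrivial residue, hence 26 generates the full group.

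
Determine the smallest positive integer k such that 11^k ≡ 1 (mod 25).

5

Since 11 ∈ (Z/25Z)^×, its order divides φ(25) = φ(5^2) = 5·(5−1) = 20 = 2^2 · 5.
Divisors of 20: 1, 2, 4, 5, 10, 20.
Compute 11^d (mod 25) for the divisors d until we hit 1:
11^1 ≡ 11 (mod 25)
11^2 ≡ 21 (mod 25)
11^4 ≡ 16 (mod 25)
11^5 ≡ 1 (mod 25) ✓
Therefore the multiplicative order of 11 modulo 25 is 5.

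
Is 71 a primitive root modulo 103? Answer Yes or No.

Yes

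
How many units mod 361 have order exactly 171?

108

φ(361) = φ(19^2) = 19·(19−1) = 342 = 2 · 3^2 · 19.
(Z/361Z)^× is cyclic (|G| = 342); a cyclic group of order m has exactly φ(d) elements of each order d | m, and none otherwise.
171 = 3^2 · 19 divides 342, and φ(171) = 108.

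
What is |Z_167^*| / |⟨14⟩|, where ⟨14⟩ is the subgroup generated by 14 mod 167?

Since 14 ∈ (Z/167Z)^×, its order divides φ(167) = 167 − 1 = 166 = 2 · 83.
Divisors of 166: 1, 2, 83, 166.
Check 14^d mod 167 for each divisor in increasing order:
14^1 ≡ 14
14^2 ≡ 29
14^83 ≡ 1
The order of 14 is 83, so the subgroup it generates has 83 elements.
Index = |(Z/167Z)^×| / |⟨14⟩| = 166 / 83 = 2.

2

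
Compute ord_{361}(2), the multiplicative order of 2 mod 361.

342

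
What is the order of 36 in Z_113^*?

56

Since 36 ∈ (Z/113Z)^×, its order divides φ(113) = 113 − 1 = 112 = 2^4 · 7.
Divisors of 112: 1, 2, 4, 7, 8, 14, 16, 28, 56, 112.
Test each divisor d:
36^1 ≡ 36
36^2 ≡ 53
36^4 ≡ 97
36^7 ≡ 95
36^8 ≡ 30
36^14 ≡ 98
36^16 ≡ 109
36^28 ≡ 112
36^56 ≡ 1
Hence ord(36) = 56.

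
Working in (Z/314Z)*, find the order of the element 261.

156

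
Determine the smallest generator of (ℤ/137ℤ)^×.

φ(137) = 137 − 1 = 136 = 2^3 · 17.
g is a primitive root iff g^(136/q) ≢ 1 (mod 137) for each prime q ∈ {2, 17}.
g = 2: 2^68 ≡ 1 — hits 1, so not a primitive root.
g = 3: 3^68 ≡ 136; 3^8 ≡ 122 — none is 1, so 3 is a primitive root.
So 3 is the smallest generator of (Z/137Z)^×.

3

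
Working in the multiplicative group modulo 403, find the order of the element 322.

The order of 322 must divide φ(403) = φ(13·31) = (13−1)·(31−1) = 12·30 = 360 = 2^3 · 3^2 · 5.
Divisors of 360: 1, 2, 3, 4, 5, 6, 8, 9, 10, 12, 15, 18, 20, 24, 30, 36, 40, 45, 60, 72, 90, 120, 180, 360.
Compute 322^d (mod 403) for the divisors d until we hit 1:
322^1 ≡ 322
322^2 ≡ 113
322^3 ≡ 116
322^4 ≡ 276
322^5 ≡ 212
322^6 ≡ 157
322^8 ≡ 9
322^9 ≡ 77
322^10 ≡ 211
322^12 ≡ 66
322^15 ≡ 402
322^18 ≡ 287
322^20 ≡ 191
322^24 ≡ 326
322^30 ≡ 1
The smallest such exponent is 30, so the order of 322 is 30.

30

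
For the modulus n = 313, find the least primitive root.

φ(313) = 313 − 1 = 312 = 2^3 · 3 · 13.
g is a primitive root iff g^(312/q) ≢ 1 (mod 313) for each prime q ∈ {2, 3, 13}.
g = 2: 2^156 ≡ 1 — hits 1, so not a primitive root.
g = 3: 3^156 ≡ 1 — hits 1, so not a primitive root.
g = 4: 4^156 ≡ 1 — hits 1, so not a primitive root.
g = 5: 5^156 ≡ 312; 5^104 ≡ 1 — hits 1, so not a primitive root.
g = 6: 6^156 ≡ 1 — hits 1, so not a primitive root.
g = 7: 7^156 ≡ 312; 7^104 ≡ 1 — hits 1, so not a primitive root.
g = 8: 8^156 ≡ 1 — hits 1, so not a primitive root.
g = 9: 9^156 ≡ 1 — hits 1, so not a primitive root.
g = 10: 10^156 ≡ 312; 10^104 ≡ 214; 10^24 ≡ 103 — none is 1, so 10 is a primitive root.
Hence the least primitive root of 313 is 10.

10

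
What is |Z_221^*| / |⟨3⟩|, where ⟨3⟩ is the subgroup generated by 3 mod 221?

4

The order of 3 must divide φ(221) = φ(13·17) = (13−1)·(17−1) = 12·16 = 192 = 2^6 · 3.
Divisors of 192: 1, 2, 3, 4, 6, 8, 12, 16, 24, 32, 48, 64, 96, 192.
Check 3^d mod 221 for each divisor in increasing order:
3^1 ≡ 3 (mod 221)
3^2 ≡ 9 (mod 221)
3^3 ≡ 27 (mod 221)
3^4 ≡ 81 (mod 221)
3^6 ≡ 66 (mod 221)
3^8 ≡ 152 (mod 221)
3^12 ≡ 157 (mod 221)
3^16 ≡ 120 (mod 221)
3^24 ≡ 118 (mod 221)
3^32 ≡ 35 (mod 221)
3^48 ≡ 1 (mod 221) ✓
So ord_221(3) = 48, hence |⟨3⟩| = 48.
[(Z/221Z)^× : ⟨3⟩] = 192/48 = 4.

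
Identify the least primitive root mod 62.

φ(62) = φ(2)·φ(31) = 1·30 = 30 = 2 · 3 · 5.
g is a primitive root iff g^(30/q) ≢ 1 (mod 62) for each prime q ∈ {2, 3, 5}.
g = 2: gcd(2, 62) = 2 > 1, not a unit — skip.
g = 3: 3^15 ≡ 61; 3^10 ≡ 25; 3^6 ≡ 47 — none is 1, so 3 is a primitive root.
The smallest primitive root modulo 62 is 3.

3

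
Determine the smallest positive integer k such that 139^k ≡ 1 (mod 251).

250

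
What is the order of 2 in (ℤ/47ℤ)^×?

The order of 2 must divide φ(47) = 47 − 1 = 46 = 2 · 23.
Divisors of 46: 1, 2, 23, 46.
Evaluate successive powers at the divisors of 46:
2^1 ≡ 2 (mod 47)
2^2 ≡ 4 (mod 47)
2^23 ≡ 1 (mod 47) ✓
Therefore the multiplicative order of 2 modulo 47 is 23.

23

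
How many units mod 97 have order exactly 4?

2

φ(97) = 97 − 1 = 96 = 2^5 · 3.
In a cyclic group of order 96, there are φ(d) elements of order d for each divisor d of 96, and zero for non-divisors.
4 = 2^2 divides 96, and φ(4) = 2.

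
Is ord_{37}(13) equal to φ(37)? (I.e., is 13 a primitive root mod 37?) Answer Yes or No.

Yes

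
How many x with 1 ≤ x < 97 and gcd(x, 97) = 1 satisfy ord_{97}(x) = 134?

0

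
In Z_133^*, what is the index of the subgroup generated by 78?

The order of 78 must divide φ(133) = φ(7·19) = (7−1)·(19−1) = 6·18 = 108 = 2^2 · 3^3.
Divisors of 108: 1, 2, 3, 4, 6, 9, 12, 18, 27, 36, 54, 108.
Evaluate successive powers at the divisors of 108:
78^1 ≡ 78 (mod 133)
78^2 ≡ 99 (mod 133)
78^3 ≡ 8 (mod 133)
78^4 ≡ 92 (mod 133)
78^6 ≡ 64 (mod 133)
78^9 ≡ 113 (mod 133)
78^12 ≡ 106 (mod 133)
78^18 ≡ 1 (mod 133) ✓
The order of 78 is 18, so the subgroup it generates has 18 elements.
The index is φ(133) / ord(78) = 108 / 18 = 6.

6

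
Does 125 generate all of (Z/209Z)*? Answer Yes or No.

209 = 11 · 19 is a product of two distinct odd primes, so (Z/209Z)^× ≅ (Z/11Z)^× × (Z/19Z)^× is not cyclic.
No primitive root modulo 209 exists; in particular 125 is not one.

No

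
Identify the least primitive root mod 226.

φ(226) = φ(2)·φ(113) = 1·112 = 112 = 2^4 · 7.
Test candidates g = 2, 3, … against the prime factors q ∈ {2, 7} of φ(226): g is a generator iff g^(112/q) ≢ 1 for every such q.
g = 2: gcd(2, 226) = 2 > 1, not a unit — skip.
g = 3: 3^56 ≡ 225; 3^16 ≡ 49 — none is 1, so 3 is a primitive root.
Hence the least primitive root of 226 is 3.

3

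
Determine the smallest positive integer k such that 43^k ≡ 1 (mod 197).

By Lagrange's theorem, ord_197(43) divides φ(197) = 197 − 1 = 196 = 2^2 · 7^2.
Divisors of 196: 1, 2, 4, 7, 14, 28, 49, 98, 196.
Compute 43^d (mod 197) for the divisors d until we hit 1:
43^1 ≡ 43
43^2 ≡ 76
43^4 ≡ 63
43^7 ≡ 19
43^14 ≡ 164
43^28 ≡ 104
43^49 ≡ 196
43^98 ≡ 1
Therefore the multiplicative order of 43 modulo 197 is 98.

98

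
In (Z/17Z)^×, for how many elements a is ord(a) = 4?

2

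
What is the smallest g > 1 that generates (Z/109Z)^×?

6

φ(109) = 109 − 1 = 108 = 2^2 · 3^3.
g is a primitive root iff g^(108/q) ≢ 1 (mod 109) for each prime q ∈ {2, 3}.
g = 2: 2^54 ≡ 108; 2^36 ≡ 1 — hits 1, so not a primitive root.
g = 3: 3^54 ≡ 1 — hits 1, so not a primitive root.
g = 4: 4^54 ≡ 1 — hits 1, so not a primitive root.
g = 5: 5^54 ≡ 1 — hits 1, so not a primitive root.
g = 6: 6^54 ≡ 108; 6^36 ≡ 63 — none is 1, so 6 is a primitive root.
Hence the least primitive root of 109 is 6.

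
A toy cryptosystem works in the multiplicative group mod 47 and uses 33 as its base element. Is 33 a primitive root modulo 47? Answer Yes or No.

Yes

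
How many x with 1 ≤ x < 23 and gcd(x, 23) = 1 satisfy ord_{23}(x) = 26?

φ(23) = 23 − 1 = 22 = 2 · 11.
(Z/23Z)^× is cyclic (|G| = 22); a cyclic group of order m has exactly φ(d) elements of each order d | m, and none otherwise.
Since 26 ∤ 22, the count is 0.

0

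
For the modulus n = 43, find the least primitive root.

3

φ(43) = 43 − 1 = 42 = 2 · 3 · 7.
Test candidates g = 2, 3, … against the prime factors q ∈ {2, 3, 7} of φ(43): g is a generator iff g^(42/q) ≢ 1 for every such q.
g = 2: 2^21 ≡ 42; 2^14 ≡ 1 — hits 1, so not a primitive root.
g = 3: 3^21 ≡ 42; 3^14 ≡ 36; 3^6 ≡ 41 — none is 1, so 3 is a primitive root.
The smallest primitive root modulo 43 is 3.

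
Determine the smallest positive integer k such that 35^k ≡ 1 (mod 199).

99

The order of 35 must divide φ(199) = 199 − 1 = 198 = 2 · 3^2 · 11.
Divisors of 198: 1, 2, 3, 6, 9, 11, 18, 22, 33, 66, 99, 198.
Compute 35^d (mod 199) for the divisors d until we hit 1:
35^1 ≡ 35 (mod 199)
35^2 ≡ 31 (mod 199)
35^3 ≡ 90 (mod 199)
35^6 ≡ 140 (mod 199)
35^9 ≡ 63 (mod 199)
35^11 ≡ 162 (mod 199)
35^18 ≡ 188 (mod 199)
35^22 ≡ 175 (mod 199)
35^33 ≡ 92 (mod 199)
35^66 ≡ 106 (mod 199)
35^99 ≡ 1 (mod 199) ✓
Therefore the multiplicative order of 35 modulo 199 is 99.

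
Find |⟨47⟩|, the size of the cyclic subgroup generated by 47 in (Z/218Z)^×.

108

Since 47 ∈ (Z/218Z)^×, its order divides φ(218) = φ(2)·φ(109) = 1·108 = 108 = 2^2 · 3^3.
Divisors of 108: 1, 2, 3, 4, 6, 9, 12, 18, 27, 36, 54, 108.
Compute 47^d (mod 218) for the divisors d until we hit 1:
47^1 ≡ 47 (mod 218)
47^2 ≡ 29 (mod 218)
47^3 ≡ 55 (mod 218)
47^4 ≡ 187 (mod 218)
47^6 ≡ 191 (mod 218)
47^9 ≡ 41 (mod 218)
47^12 ≡ 75 (mod 218)
47^18 ≡ 155 (mod 218)
47^27 ≡ 33 (mod 218)
47^36 ≡ 45 (mod 218)
47^54 ≡ 217 (mod 218)
47^108 ≡ 1 (mod 218) ✓
So ord_218(47) = 108.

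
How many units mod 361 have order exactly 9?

φ(361) = φ(19^2) = 19·(19−1) = 342 = 2 · 3^2 · 19.
In a cyclic group of order 342, there are φ(d) elements of order d for each divisor d of 342, and zero for non-divisors.
9 = 3^2 divides 342, and φ(9) = 6.

6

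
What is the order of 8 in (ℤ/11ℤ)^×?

Since 8 ∈ (Z/11Z)^×, its order divides φ(11) = 11 − 1 = 10 = 2 · 5.
Divisors of 10: 1, 2, 5, 10.
Test each divisor d:
8^1 ≡ 8 (mod 11)
8^2 ≡ 9 (mod 11)
8^5 ≡ 10 (mod 11)
8^10 ≡ 1 (mod 11) ✓
So ord_11(8) = 10.

10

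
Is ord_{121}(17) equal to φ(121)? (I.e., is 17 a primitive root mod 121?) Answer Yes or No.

Yes

φ(121) = φ(11^2) = 11·(11−1) = 110 = 2 · 5 · 11.
17 is a primitive root mod 121 iff 17^(φ(121)/q) ≢ 1 for every prime q | φ(121), i.e. q ∈ {2, 5, 11}.
17^55 ≡ 120 (mod 121)  [q = 2: ≢ 1 ✓]
17^22 ≡ 3 (mod 121)  [q = 5: ≢ 1 ✓]
17^10 ≡ 34 (mod 121)  [q = 11: ≢ 1 ✓]
All checks pass, so 17 has order 110 and is a primitive root modulo 121.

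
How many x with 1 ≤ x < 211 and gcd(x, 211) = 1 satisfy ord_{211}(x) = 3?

φ(211) = 211 − 1 = 210 = 2 · 3 · 5 · 7.
In a cyclic group of order 210, there are φ(d) elements of order d for each divisor d of 210, and zero for non-divisors.
3 | 210, and φ(3) = 3 − 1 = 2.

2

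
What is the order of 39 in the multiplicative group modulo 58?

28

Since 39 ∈ (Z/58Z)^×, its order divides φ(58) = φ(2)·φ(29) = 1·28 = 28 = 2^2 · 7.
Divisors of 28: 1, 2, 4, 7, 14, 28.
Test each divisor d:
39^1 ≡ 39 (mod 58)
39^2 ≡ 13 (mod 58)
39^4 ≡ 53 (mod 58)
39^7 ≡ 17 (mod 58)
39^14 ≡ 57 (mod 58)
39^28 ≡ 1 (mod 58) ✓
Therefore the multiplicative order of 39 modulo 58 is 28.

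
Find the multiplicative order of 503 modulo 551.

By Lagrange's theorem, ord_551(503) divides φ(551) = φ(19·29) = (19−1)·(29−1) = 18·28 = 504 = 2^3 · 3^2 · 7.
Divisors of 504: 1, 2, 3, 4, 6, 7, 8, 9, 12, 14, 18, 21, 24, 28, 36, 42, 56, 63, 72, 84, 126, 168, 252, 504.
Compute 503^d (mod 551) for the divisors d until we hit 1:
503^1 ≡ 503
503^2 ≡ 100
503^3 ≡ 159
503^4 ≡ 82
503^6 ≡ 486
503^7 ≡ 365
503^8 ≡ 112
503^9 ≡ 134
503^12 ≡ 368
503^14 ≡ 434
503^18 ≡ 324
503^21 ≡ 273
503^24 ≡ 429
503^28 ≡ 465
503^36 ≡ 286
503^42 ≡ 144
503^56 ≡ 233
503^63 ≡ 191
503^72 ≡ 248
503^84 ≡ 349
503^126 ≡ 115
503^168 ≡ 30
503^252 ≡ 1
Hence ord(503) = 252.

252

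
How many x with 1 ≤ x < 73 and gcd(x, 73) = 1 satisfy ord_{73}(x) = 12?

φ(73) = 73 − 1 = 72 = 2^3 · 3^2.
Since (Z/73Z)^× is cyclic of order 72, the number of elements of order d is φ(d) when d | 72 and 0 otherwise.
12 = 2^2 · 3 divides 72, and φ(12) = 4.

4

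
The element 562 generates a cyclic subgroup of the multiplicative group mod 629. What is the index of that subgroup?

64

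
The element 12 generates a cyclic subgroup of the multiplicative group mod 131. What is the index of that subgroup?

2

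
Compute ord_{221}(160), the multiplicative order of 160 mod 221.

48

By Lagrange's theorem, ord_221(160) divides φ(221) = φ(13·17) = (13−1)·(17−1) = 12·16 = 192 = 2^6 · 3.
Divisors of 192: 1, 2, 3, 4, 6, 8, 12, 16, 24, 32, 48, 64, 96, 192.
Test each divisor d:
160^1 ≡ 160 (mod 221)
160^2 ≡ 185 (mod 221)
160^3 ≡ 207 (mod 221)
160^4 ≡ 191 (mod 221)
160^6 ≡ 196 (mod 221)
160^8 ≡ 16 (mod 221)
160^12 ≡ 183 (mod 221)
160^16 ≡ 35 (mod 221)
160^24 ≡ 118 (mod 221)
160^32 ≡ 120 (mod 221)
160^48 ≡ 1 (mod 221) ✓
So ord_221(160) = 48.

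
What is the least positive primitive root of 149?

φ(149) = 149 − 1 = 148 = 2^2 · 37.
g is a primitive root iff g^(148/q) ≢ 1 (mod 149) for each prime q ∈ {2, 37}.
g = 2: 2^74 ≡ 148; 2^4 ≡ 16 — none is 1, so 2 is a primitive root.
The smallest primitive root modulo 149 is 2.

2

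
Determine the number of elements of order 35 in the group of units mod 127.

0

φ(127) = 127 − 1 = 126 = 2 · 3^2 · 7.
(Z/127Z)^× is cyclic (|G| = 126); a cyclic group of order m has exactly φ(d) elements of each order d | m, and none otherwise.
Here 126 is not a multiple of 35, so there are no elements of order 35.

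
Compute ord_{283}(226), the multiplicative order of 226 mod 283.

282

The order of 226 must divide φ(283) = 283 − 1 = 282 = 2 · 3 · 47.
Divisors of 282: 1, 2, 3, 6, 47, 94, 141, 282.
Test each divisor d:
226^1 ≡ 226 (mod 283)
226^2 ≡ 136 (mod 283)
226^3 ≡ 172 (mod 283)
226^6 ≡ 152 (mod 283)
226^47 ≡ 239 (mod 283)
226^94 ≡ 238 (mod 283)
226^141 ≡ 282 (mod 283)
226^282 ≡ 1 (mod 283) ✓
Hence ord(226) = 282.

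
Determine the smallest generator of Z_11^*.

2

φ(11) = 11 − 1 = 10 = 2 · 5.
Test candidates g = 2, 3, … against the prime factors q ∈ {2, 5} of φ(11): g is a generator iff g^(10/q) ≢ 1 for every such q.
g = 2: 2^5 ≡ 10; 2^2 ≡ 4 — none is 1, so 2 is a primitive root.
So 2 is the smallest generator of (Z/11Z)^×.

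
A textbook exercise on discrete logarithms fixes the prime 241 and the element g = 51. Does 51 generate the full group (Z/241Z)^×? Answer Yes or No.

φ(241) = 241 − 1 = 240 = 2^4 · 3 · 5.
An element g generates (Z/241Z)^× iff g^(240/q) ≢ 1 (mod 241) for each prime q ∈ {2, 3, 5}.
51^120 ≡ 240 (mod 241)  [q = 2: ≢ 1 ✓]
51^80 ≡ 225 (mod 241)  [q = 3: ≢ 1 ✓]
51^48 ≡ 205 (mod 241)  [q = 5: ≢ 1 ✓]
Every test exponent gives a nontrivial residue, hence 51 generates the full group.

Yes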